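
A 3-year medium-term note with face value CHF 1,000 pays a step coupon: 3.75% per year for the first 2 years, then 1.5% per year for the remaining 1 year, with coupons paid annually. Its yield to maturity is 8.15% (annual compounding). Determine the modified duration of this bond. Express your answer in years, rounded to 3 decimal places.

Periodic yield y = 0.0815. First find Macaulay duration:
  t   CF        PV=CF/(1+0.0815)^t    t·PV
  1        37.50        34.6741        34.6741
  2        37.50        32.0611        64.1222
  3     1,015.00       802.3918     2,407.1753
  Σ                    869.1269     2,505.9716
P = 869.1269; Macaulay duration = 2,505.9716 / 869.1269 = 2.88332 years.
Modified duration = D_Mac / (1 + y) = 2.88332 / 1.0815 = 2.66604 years.

2.666 years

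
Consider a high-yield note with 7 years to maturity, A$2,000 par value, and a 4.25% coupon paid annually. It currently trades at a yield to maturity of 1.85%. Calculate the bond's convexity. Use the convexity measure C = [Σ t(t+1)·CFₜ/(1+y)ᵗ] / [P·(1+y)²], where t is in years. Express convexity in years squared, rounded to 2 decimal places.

With y = 0.0185:
  t   CF        PV=CF/(1+0.0185)^t    t·PV        t(t+1)·PV
  1        85.00        83.4561        83.4561         166.9121
  2        85.00        81.9402       163.8803         491.6410
  3        85.00        80.4518       241.3554         965.4217
  4        85.00        78.9905       315.9619       1,579.8097
  5        85.00        77.5557       387.7785       2,326.6712
  6        85.00        76.1470       456.8819       3,198.1735
  7     2,085.00     1,833.9134    12,837.3939     102,699.1509
  Σ                  2,312.4546    14,486.7081     111,427.7802
P = 2,312.4546.
Convexity = Σ t(t+1)·PV / [P·(1+y)²] = 111,427.7802 / (2,312.4546 × 1.037342) = 46.45133.

46.45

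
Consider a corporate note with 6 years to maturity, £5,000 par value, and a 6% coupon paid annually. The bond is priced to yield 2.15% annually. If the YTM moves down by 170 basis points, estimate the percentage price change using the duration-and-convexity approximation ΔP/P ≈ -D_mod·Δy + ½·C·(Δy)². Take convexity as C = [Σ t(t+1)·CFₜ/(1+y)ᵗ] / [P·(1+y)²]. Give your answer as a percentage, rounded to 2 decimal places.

With y = 0.0215:
  t   CF        PV=CF/(1+0.0215)^t    t·PV        t(t+1)·PV
  1       300.00       293.6858       293.6858         587.3715
  2       300.00       287.5044       575.0088       1,725.0265
  3       300.00       281.4532       844.3595       3,377.4380
  4       300.00       275.5293     1,102.1172       5,510.5858
  5       300.00       269.7301     1,348.6505       8,091.9027
  6     5,300.00     4,664.9355    27,989.6130     195,927.2912
  Σ                  6,072.8382    32,153.4347     215,219.6157
P = 6,072.8382; D_Mac = 5.29463 yrs; D_mod = 5.18319 yrs; C = 33.96358.
Duration effect: -5.18319 × (-0.017) = +0.088114
Convexity effect: 0.5 × 33.96358 × (-0.017)² = +0.0049077
ΔP/P ≈ +0.088114 + 0.0049077 = +0.093022 = +9.3022%.

+9.30%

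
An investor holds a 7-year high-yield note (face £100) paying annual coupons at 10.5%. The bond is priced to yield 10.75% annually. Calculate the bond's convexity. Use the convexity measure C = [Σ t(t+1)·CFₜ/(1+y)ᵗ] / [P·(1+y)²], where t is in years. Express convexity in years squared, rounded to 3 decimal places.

31.012

With y = 0.1075:
  t   CF        PV=CF/(1+0.1075)^t    t·PV        t(t+1)·PV
  1        10.50         9.4808         9.4808          18.9616
  2        10.50         8.5606        17.1211          51.3633
  3        10.50         7.7296        23.1889          92.7554
  4        10.50         6.9793        27.9174         139.5868
  5        10.50         6.3019        31.5094         189.0566
  6        10.50         5.6902        34.1411         238.9880
  7       110.50        54.0700       378.4898       3,027.9184
  Σ                     98.8124       521.8485       3,758.6302
P = 98.8124.
Convexity = Σ t(t+1)·PV / [P·(1+y)²] = 3,758.6302 / (98.8124 × 1.226556) = 31.01207.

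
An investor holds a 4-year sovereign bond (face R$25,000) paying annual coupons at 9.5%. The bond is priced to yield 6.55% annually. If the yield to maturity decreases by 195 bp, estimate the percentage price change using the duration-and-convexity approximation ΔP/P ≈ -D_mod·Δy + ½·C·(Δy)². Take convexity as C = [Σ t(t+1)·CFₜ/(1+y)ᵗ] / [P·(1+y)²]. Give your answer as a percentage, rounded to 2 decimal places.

With y = 0.0655:
  t   CF        PV=CF/(1+0.0655)^t    t·PV        t(t+1)·PV
  1     2,375.00     2,229.0005     2,229.0005       4,458.0009
  2     2,375.00     2,091.9760     4,183.9521      12,551.8562
  3     2,375.00     1,963.3750     5,890.1249      23,560.4997
  4    27,375.00    21,239.3055    84,957.2220     424,786.1099
  Σ                 27,523.6570    97,260.2995     465,356.4668
P = 27,523.6570; D_Mac = 3.53370 yrs; D_mod = 3.31647 yrs; C = 14.89267.
Duration effect: -3.31647 × (-0.0195) = +0.064671
Convexity effect: 0.5 × 14.89267 × (-0.0195)² = +0.0028315
ΔP/P ≈ +0.064671 + 0.0028315 = +0.067503 = +6.7503%.

+6.75%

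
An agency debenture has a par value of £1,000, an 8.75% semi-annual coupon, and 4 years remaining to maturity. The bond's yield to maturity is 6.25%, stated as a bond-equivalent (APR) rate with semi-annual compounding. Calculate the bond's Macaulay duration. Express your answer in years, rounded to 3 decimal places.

Periodic yield y = 0.03125. Discount each cash flow and weight by its period:
  t   CF        PV=CF/(1+0.03125)^t    t·PV
  1        43.75        42.4242        42.4242
  2        43.75        41.1387        82.2773
  3        43.75        39.8920       119.6761
  4        43.75        38.6832       154.7327
  5        43.75        37.5110       187.5548
  6        43.75        36.3743       218.2456
  7        43.75        35.2720       246.9041
  8     1,043.75       815.9899     6,527.9194
  Σ                  1,087.2853     7,579.7344
Price P = Σ PV = 1,087.2853.
Macaulay duration = Σ(t·PV) / P = 7,579.7344 / 1,087.2853 = 6.97125 half-year periods.
In years: 6.97125 / 2 = 3.48562 years.

3.486 years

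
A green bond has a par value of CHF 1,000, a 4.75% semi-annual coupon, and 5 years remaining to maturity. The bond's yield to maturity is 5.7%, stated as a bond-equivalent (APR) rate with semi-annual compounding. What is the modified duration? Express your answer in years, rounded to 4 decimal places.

Periodic yield y = 0.0285. First find Macaulay duration:
  t   CF        PV=CF/(1+0.0285)^t    t·PV
  1        23.75        23.0919        23.0919
  2        23.75        22.4520        44.9040
  3        23.75        21.8298        65.4895
  4        23.75        21.2249        84.8998
  5        23.75        20.6368       103.1839
  6        23.75        20.0649       120.3896
  7        23.75        19.5089       136.5625
  8        23.75        18.9683       151.7467
  9        23.75        18.4427       165.9845
  10    1,023.75       772.9492     7,729.4920
  Σ                    959.1696     8,625.7445
P = 959.1696; Macaulay duration = 8,625.7445 / 959.1696 = 8.99293 half-year periods = 4.49646 years.
Modified duration = D_Mac / (1 + y) = 4.49646 / 1.0285 = 4.37187 years.

4.3719 years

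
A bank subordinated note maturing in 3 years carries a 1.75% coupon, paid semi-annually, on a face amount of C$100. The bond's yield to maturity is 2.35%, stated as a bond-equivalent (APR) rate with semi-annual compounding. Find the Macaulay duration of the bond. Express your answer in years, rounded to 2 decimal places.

2.94 years

Periodic yield y = 0.01175. Discount each cash flow and weight by its period:
  t   CF        PV=CF/(1+0.01175)^t    t·PV
  1        0.875         0.8648         0.8648
  2        0.875         0.8548         1.7096
  3        0.875         0.8449         2.5346
  4        0.875         0.8351         3.3402
  5        0.875         0.8254         4.1268
  6      100.875        94.0469       564.2811
  Σ                     98.2718       576.8572
Price P = Σ PV = 98.2718.
Macaulay duration = Σ(t·PV) / P = 576.8572 / 98.2718 = 5.87002 half-year periods.
In years: 5.87002 / 2 = 2.93501 years.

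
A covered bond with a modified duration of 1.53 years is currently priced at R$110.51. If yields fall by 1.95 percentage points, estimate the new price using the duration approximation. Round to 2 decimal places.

Duration approximation: ΔP/P ≈ -D_mod · Δy = -1.53 × (-0.0195) = +0.029835.
New price ≈ 110.51 × (1 + 0.029835) = 113.80706585.

R$113.81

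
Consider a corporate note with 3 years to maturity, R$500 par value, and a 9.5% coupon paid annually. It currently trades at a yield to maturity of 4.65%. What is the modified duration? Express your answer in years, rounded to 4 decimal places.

2.6404 years

Periodic yield y = 0.0465. First find Macaulay duration:
  t   CF        PV=CF/(1+0.0465)^t    t·PV
  1        47.50        45.3894        45.3894
  2        47.50        43.3726        86.7451
  3       547.50       477.7123     1,433.1369
  Σ                    566.4743     1,565.2714
P = 566.4743; Macaulay duration = 1,565.2714 / 566.4743 = 2.76318 years.
Modified duration = D_Mac / (1 + y) = 2.76318 / 1.0465 = 2.64040 years.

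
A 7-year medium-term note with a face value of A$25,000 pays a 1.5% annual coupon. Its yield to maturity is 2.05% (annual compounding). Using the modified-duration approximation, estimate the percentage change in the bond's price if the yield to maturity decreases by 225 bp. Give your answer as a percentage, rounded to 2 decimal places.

Periodic yield y = 0.0205. Modified duration first:
  t   CF        PV=CF/(1+0.0205)^t    t·PV
  1       375.00       367.4669       367.4669
  2       375.00       360.0852       720.1704
  3       375.00       352.8517     1,058.5552
  4       375.00       345.7636     1,383.0543
  5       375.00       338.8178     1,694.0890
  6       375.00       332.0116     1,992.0694
  7    25,375.00    22,014.8123   154,103.6863
  Σ                 24,111.8091   161,319.0914
P = 24,111.8091; D_Mac = 6.69046 yrs; D_mod = 6.69046/(1+0.0205) = 6.55606 yrs.
ΔP/P ≈ -D_mod · Δy = -6.55606 × (-0.0225) = +0.147511 = +14.7511%.

+14.75%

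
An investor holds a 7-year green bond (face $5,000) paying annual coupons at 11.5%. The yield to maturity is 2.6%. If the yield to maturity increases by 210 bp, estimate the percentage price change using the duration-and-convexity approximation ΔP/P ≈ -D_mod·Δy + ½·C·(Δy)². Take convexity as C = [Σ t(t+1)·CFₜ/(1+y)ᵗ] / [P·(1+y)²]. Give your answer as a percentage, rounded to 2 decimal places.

With y = 0.026:
  t   CF        PV=CF/(1+0.026)^t    t·PV        t(t+1)·PV
  1       575.00       560.4288       560.4288       1,120.8577
  2       575.00       546.2269     1,092.4539       3,277.3617
  3       575.00       532.3849     1,597.1548       6,388.6193
  4       575.00       518.8937     2,075.5748      10,377.8741
  5       575.00       505.7444     2,528.7218      15,172.3305
  6       575.00       492.9282     2,957.5693      20,702.9851
  7     5,575.00     4,658.1487    32,607.0408     260,856.3260
  Σ                  7,814.7557    43,418.9442     317,896.3545
P = 7,814.7557; D_Mac = 5.55602 yrs; D_mod = 5.41522 yrs; C = 38.64341.
Duration effect: -5.41522 × (+0.021) = -0.113720
Convexity effect: 0.5 × 38.64341 × (0.021)² = +0.0085209
ΔP/P ≈ -0.113720 + 0.0085209 = -0.105199 = -10.5199%.

-10.52%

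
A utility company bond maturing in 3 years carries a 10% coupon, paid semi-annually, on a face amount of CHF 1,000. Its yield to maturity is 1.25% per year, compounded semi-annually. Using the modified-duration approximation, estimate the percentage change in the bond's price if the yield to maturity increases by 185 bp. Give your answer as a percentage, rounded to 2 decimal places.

Periodic yield y = 0.00625. Modified duration first:
  t   CF        PV=CF/(1+0.00625)^t    t·PV
  1        50.00        49.6894        49.6894
  2        50.00        49.3808        98.7616
  3        50.00        49.0741       147.2223
  4        50.00        48.7693       195.0772
  5        50.00        48.4664       242.3319
  6     1,050.00     1,011.4722     6,068.8330
  Σ                  1,256.8522     6,801.9154
P = 1,256.8522; D_Mac = 5.41187 half-year periods = 2.70593 yrs; D_mod = 2.70593/(1+0.00625) = 2.68913 yrs.
ΔP/P ≈ -D_mod · Δy = -2.68913 × (+0.0185) = -0.049749 = -4.9749%.

-4.97%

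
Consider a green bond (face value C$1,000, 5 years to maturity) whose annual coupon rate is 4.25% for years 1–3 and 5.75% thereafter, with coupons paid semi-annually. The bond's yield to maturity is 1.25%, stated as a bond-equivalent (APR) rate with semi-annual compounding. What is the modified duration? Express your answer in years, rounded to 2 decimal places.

4.55 years

Periodic yield y = 0.00625. First find Macaulay duration:
  t   CF        PV=CF/(1+0.00625)^t    t·PV
  1        21.25        21.1180        21.1180
  2        21.25        20.9868        41.9737
  3        21.25        20.8565        62.5695
  4        21.25        20.7269        82.9078
  5        21.25        20.5982       102.9910
  6        21.25        20.4703       122.8216
  7        28.75        27.5231       192.6614
  8        28.75        27.3521       218.8168
  9        28.75        27.1822       244.6399
  10    1,028.75       966.6092     9,666.0918
  Σ                  1,173.4233    10,756.5915
P = 1,173.4233; Macaulay duration = 10,756.5915 / 1,173.4233 = 9.16685 half-year periods = 4.58342 years.
Modified duration = D_Mac / (1 + y) = 4.58342 / 1.00625 = 4.55495 years.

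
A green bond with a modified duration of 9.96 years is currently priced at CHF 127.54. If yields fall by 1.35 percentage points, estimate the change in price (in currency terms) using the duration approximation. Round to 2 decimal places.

Duration approximation: ΔP/P ≈ -D_mod · Δy = -9.96 × (-0.0135) = +0.134460.
ΔP ≈ 127.54 × (+0.134460) = +17.1490284.

+CHF 17.15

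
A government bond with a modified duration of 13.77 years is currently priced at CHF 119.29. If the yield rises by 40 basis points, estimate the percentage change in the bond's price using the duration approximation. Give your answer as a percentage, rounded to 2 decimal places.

-5.51%

Duration approximation: ΔP/P ≈ -D_mod · Δy = -13.77 × (+0.004) = -0.055080.
As a percentage: -5.5080%.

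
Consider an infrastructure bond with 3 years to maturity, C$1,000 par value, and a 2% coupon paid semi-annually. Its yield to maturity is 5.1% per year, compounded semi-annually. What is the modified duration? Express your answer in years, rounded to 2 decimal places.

Periodic yield y = 0.0255. First find Macaulay duration:
  t   CF        PV=CF/(1+0.0255)^t    t·PV
  1        10.00         9.7513         9.7513
  2        10.00         9.5089        19.0177
  3        10.00         9.2724        27.8173
  4        10.00         9.0419        36.1674
  5        10.00         8.8170        44.0851
  6     1,010.00       868.3751     5,210.2509
  Σ                    914.7666     5,347.0897
P = 914.7666; Macaulay duration = 5,347.0897 / 914.7666 = 5.84530 half-year periods = 2.92265 years.
Modified duration = D_Mac / (1 + y) = 2.92265 / 1.0255 = 2.84998 years.

2.85 years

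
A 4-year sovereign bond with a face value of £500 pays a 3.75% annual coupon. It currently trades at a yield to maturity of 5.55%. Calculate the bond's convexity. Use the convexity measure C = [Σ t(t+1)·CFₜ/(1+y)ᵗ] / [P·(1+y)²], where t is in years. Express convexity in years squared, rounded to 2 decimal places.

16.64

With y = 0.0555:
  t   CF        PV=CF/(1+0.0555)^t    t·PV        t(t+1)·PV
  1        18.75        17.7641        17.7641          35.5282
  2        18.75        16.8300        33.6601         100.9802
  3        18.75        15.9451        47.8352         191.3409
  4       518.75       417.9508     1,671.8032       8,359.0160
  Σ                    468.4900     1,771.0626       8,686.8652
P = 468.4900.
Convexity = Σ t(t+1)·PV / [P·(1+y)²] = 8,686.8652 / (468.4900 × 1.114080) = 16.64356.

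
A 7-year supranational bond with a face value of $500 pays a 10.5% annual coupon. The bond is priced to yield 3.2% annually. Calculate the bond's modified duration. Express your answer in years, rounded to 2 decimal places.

Periodic yield y = 0.032. First find Macaulay duration:
  t   CF        PV=CF/(1+0.032)^t    t·PV
  1        52.50        50.8721        50.8721
  2        52.50        49.2947        98.5893
  3        52.50        47.7661       143.2984
  4        52.50        46.2850       185.1401
  5        52.50        44.8498       224.2492
  6        52.50        43.4591       260.7548
  7       552.50       443.1741     3,102.2189
  Σ                    725.7010     4,065.1229
P = 725.7010; Macaulay duration = 4,065.1229 / 725.7010 = 5.60165 years.
Modified duration = D_Mac / (1 + y) = 5.60165 / 1.032 = 5.42796 years.

5.43 years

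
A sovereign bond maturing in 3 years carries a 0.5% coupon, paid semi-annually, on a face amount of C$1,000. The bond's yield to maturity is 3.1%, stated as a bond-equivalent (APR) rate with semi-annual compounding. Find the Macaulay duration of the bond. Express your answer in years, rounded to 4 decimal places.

Periodic yield y = 0.0155. Discount each cash flow and weight by its period:
  t   CF        PV=CF/(1+0.0155)^t    t·PV
  1         2.50         2.4618         2.4618
  2         2.50         2.4243         4.8485
  3         2.50         2.3873         7.1618
  4         2.50         2.3508         9.4033
  5         2.50         2.3149        11.5747
  6     1,002.50       914.1234     5,484.7403
  Σ                    926.0625     5,520.1904
Price P = Σ PV = 926.0625.
Macaulay duration = Σ(t·PV) / P = 5,520.1904 / 926.0625 = 5.96093 half-year periods.
In years: 5.96093 / 2 = 2.98046 years.

2.9805 years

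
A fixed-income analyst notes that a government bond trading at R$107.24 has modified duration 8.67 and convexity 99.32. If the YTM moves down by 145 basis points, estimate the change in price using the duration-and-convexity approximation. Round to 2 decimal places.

Duration effect: -D_mod·Δy = -8.67 × (-0.0145) = +0.125715
Convexity effect: ½·C·(Δy)² = 0.5 × 99.32 × (-0.0145)² = +0.010441015
ΔP/P ≈ +0.125715 + 0.010441015 = +0.136156015
ΔP ≈ 107.24 × (+0.136156015) = +14.6013710486.

+R$14.60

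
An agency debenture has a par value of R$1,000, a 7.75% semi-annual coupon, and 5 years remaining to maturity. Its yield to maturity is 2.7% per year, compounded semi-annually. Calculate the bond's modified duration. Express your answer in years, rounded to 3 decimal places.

4.270 years

Periodic yield y = 0.0135. First find Macaulay duration:
  t   CF        PV=CF/(1+0.0135)^t    t·PV
  1        38.75        38.2338        38.2338
  2        38.75        37.7246        75.4491
  3        38.75        37.2221       111.6662
  4        38.75        36.7263       146.9050
  5        38.75        36.2371       181.1853
  6        38.75        35.7544       214.5262
  7        38.75        35.2781       246.9468
  8        38.75        34.8082       278.4657
  9        38.75        34.3446       309.1010
  10    1,038.75       908.3924     9,083.9243
  Σ                  1,234.7215    10,686.4036
P = 1,234.7215; Macaulay duration = 10,686.4036 / 1,234.7215 = 8.65491 half-year periods = 4.32746 years.
Modified duration = D_Mac / (1 + y) = 4.32746 / 1.0135 = 4.26981 years.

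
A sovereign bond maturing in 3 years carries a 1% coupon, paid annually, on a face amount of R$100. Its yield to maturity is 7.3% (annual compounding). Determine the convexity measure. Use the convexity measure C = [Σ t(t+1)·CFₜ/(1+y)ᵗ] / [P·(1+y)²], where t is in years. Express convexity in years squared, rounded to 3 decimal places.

With y = 0.073:
  t   CF        PV=CF/(1+0.073)^t    t·PV        t(t+1)·PV
  1         1.00         0.9320         0.9320           1.8639
  2         1.00         0.8686         1.7371           5.2114
  3       101.00        81.7565       245.2695         981.0778
  Σ                     83.5570       247.9385         988.1531
P = 83.5570.
Convexity = Σ t(t+1)·PV / [P·(1+y)²] = 988.1531 / (83.5570 × 1.151329) = 10.27169.

10.272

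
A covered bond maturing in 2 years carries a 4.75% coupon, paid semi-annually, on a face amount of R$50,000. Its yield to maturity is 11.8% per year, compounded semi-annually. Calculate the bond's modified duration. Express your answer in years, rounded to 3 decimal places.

Periodic yield y = 0.059. First find Macaulay duration:
  t   CF        PV=CF/(1+0.059)^t    t·PV
  1     1,187.50     1,121.3409     1,121.3409
  2     1,187.50     1,058.8677     2,117.7354
  3     1,187.50       999.8751     2,999.6252
  4    51,187.50    40,698.6570   162,794.6281
  Σ                 43,878.7407   169,033.3296
P = 43,878.7407; Macaulay duration = 169,033.3296 / 43,878.7407 = 3.85228 half-year periods = 1.92614 years.
Modified duration = D_Mac / (1 + y) = 1.92614 / 1.059 = 1.81883 years.

1.819 years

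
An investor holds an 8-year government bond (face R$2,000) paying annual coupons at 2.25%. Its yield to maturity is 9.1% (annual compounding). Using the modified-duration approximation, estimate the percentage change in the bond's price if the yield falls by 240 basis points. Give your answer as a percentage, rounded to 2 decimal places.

+15.86%

Periodic yield y = 0.091. Modified duration first:
  t   CF        PV=CF/(1+0.091)^t    t·PV
  1        45.00        41.2466        41.2466
  2        45.00        37.8062        75.6124
  3        45.00        34.6528       103.9584
  4        45.00        31.7624       127.0497
  5        45.00        29.1131       145.5656
  6        45.00        26.6848       160.1088
  7        45.00        24.4590       171.2132
  8     2,045.00     1,018.8149     8,150.5196
  Σ                  1,244.5399     8,975.2742
P = 1,244.5399; D_Mac = 7.21172 yrs; D_mod = 7.21172/(1+0.091) = 6.61019 yrs.
ΔP/P ≈ -D_mod · Δy = -6.61019 × (-0.024) = +0.158645 = +15.8645%.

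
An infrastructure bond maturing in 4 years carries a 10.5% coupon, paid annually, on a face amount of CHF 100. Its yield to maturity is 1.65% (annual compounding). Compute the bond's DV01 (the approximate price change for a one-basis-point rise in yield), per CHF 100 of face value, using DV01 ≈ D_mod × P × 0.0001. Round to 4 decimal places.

CHF 0.0467

Periodic yield y = 0.0165.
  t   CF        PV=CF/(1+0.0165)^t    t·PV
  1        10.50        10.3296        10.3296
  2        10.50        10.1619        20.3238
  3        10.50         9.9969        29.9908
  4       110.50       103.4982       413.9928
  Σ                    133.9866       474.6369
P = 133.9866; D_Mac = 3.54242 yrs; D_mod = 3.48492 yrs.
DV01 ≈ 3.48492 × 133.9866 × 0.0001 = 0.046693.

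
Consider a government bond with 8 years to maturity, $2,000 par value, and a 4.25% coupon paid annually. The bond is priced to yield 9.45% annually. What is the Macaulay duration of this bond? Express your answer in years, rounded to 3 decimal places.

6.719 years

Periodic yield y = 0.0945. Discount each cash flow and weight by its year:
  t   CF        PV=CF/(1+0.0945)^t    t·PV
  1        85.00        77.6610        77.6610
  2        85.00        70.9557       141.9114
  3        85.00        64.8293       194.4880
  4        85.00        59.2319       236.9277
  5        85.00        54.1178       270.5890
  6        85.00        49.4452       296.6713
  7        85.00        45.1761       316.2326
  8     2,085.00     1,012.4648     8,099.7184
  Σ                  1,433.8819     9,634.1995
Price P = Σ PV = 1,433.8819.
Macaulay duration = Σ(t·PV) / P = 9,634.1995 / 1,433.8819 = 6.71896 years.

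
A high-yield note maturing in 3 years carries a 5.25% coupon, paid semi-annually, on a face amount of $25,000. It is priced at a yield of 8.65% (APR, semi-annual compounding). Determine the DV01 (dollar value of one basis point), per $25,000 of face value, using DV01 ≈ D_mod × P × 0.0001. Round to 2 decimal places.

$6.13

Periodic yield y = 0.04325.
  t   CF        PV=CF/(1+0.04325)^t    t·PV
  1       656.25       629.0439       629.0439
  2       656.25       602.9656     1,205.9312
  3       656.25       577.9685     1,733.9054
  4       656.25       554.0076     2,216.0305
  5       656.25       531.0401     2,655.2007
  6    25,656.25    19,900.4464   119,402.6784
  Σ                 22,795.4721   127,842.7900
P = 22,795.4721; D_Mac = 5.60825 half-year periods = 2.80413 yrs; D_mod = 2.68788 yrs.
DV01 ≈ 2.68788 × 22,795.4721 × 0.0001 = 6.127141.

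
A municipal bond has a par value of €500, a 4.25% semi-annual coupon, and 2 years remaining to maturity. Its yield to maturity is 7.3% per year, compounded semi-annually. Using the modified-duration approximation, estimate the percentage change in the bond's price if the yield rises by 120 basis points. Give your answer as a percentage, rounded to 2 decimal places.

-2.24%

Periodic yield y = 0.0365. Modified duration first:
  t   CF        PV=CF/(1+0.0365)^t    t·PV
  1       10.625        10.2508        10.2508
  2       10.625         9.8899        19.7797
  3       10.625         9.5416        28.6248
  4      510.625       442.4099     1,769.6396
  Σ                    472.0922     1,828.2950
P = 472.0922; D_Mac = 3.87275 half-year periods = 1.93637 yrs; D_mod = 1.93637/(1+0.0365) = 1.86819 yrs.
ΔP/P ≈ -D_mod · Δy = -1.86819 × (+0.012) = -0.022418 = -2.2418%.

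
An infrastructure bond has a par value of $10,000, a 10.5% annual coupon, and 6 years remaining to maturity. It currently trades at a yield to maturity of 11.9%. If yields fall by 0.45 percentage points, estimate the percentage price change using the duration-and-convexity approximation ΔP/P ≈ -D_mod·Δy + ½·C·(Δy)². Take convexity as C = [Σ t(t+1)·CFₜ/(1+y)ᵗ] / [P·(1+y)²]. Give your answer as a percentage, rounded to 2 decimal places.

+1.92%

With y = 0.119:
  t   CF        PV=CF/(1+0.119)^t    t·PV        t(t+1)·PV
  1     1,050.00       938.3378       938.3378       1,876.6756
  2     1,050.00       838.5503     1,677.1006       5,031.3019
  3     1,050.00       749.3747     2,248.1242       8,992.4967
  4     1,050.00       669.6825     2,678.7300      13,393.6501
  5     1,050.00       598.4652     2,992.3258      17,953.9545
  6    11,050.00     5,628.3586    33,770.1515     236,391.0606
  Σ                  9,422.7691    44,304.7699     283,639.1394
P = 9,422.7691; D_Mac = 4.70188 yrs; D_mod = 4.20186 yrs; C = 24.03961.
Duration effect: -4.20186 × (-0.0045) = +0.018908
Convexity effect: 0.5 × 24.03961 × (-0.0045)² = +0.0002434
ΔP/P ≈ +0.018908 + 0.0002434 = +0.019152 = +1.9152%.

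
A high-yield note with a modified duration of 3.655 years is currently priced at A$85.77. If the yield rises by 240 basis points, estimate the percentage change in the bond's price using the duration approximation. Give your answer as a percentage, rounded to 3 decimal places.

Duration approximation: ΔP/P ≈ -D_mod · Δy = -3.655 × (+0.024) = -0.087720.
As a percentage: -8.7720%.

-8.772%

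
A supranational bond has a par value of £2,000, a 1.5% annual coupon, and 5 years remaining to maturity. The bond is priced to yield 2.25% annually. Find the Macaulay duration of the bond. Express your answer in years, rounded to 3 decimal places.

4.851 years

Periodic yield y = 0.0225. Discount each cash flow and weight by its year:
  t   CF        PV=CF/(1+0.0225)^t    t·PV
  1        30.00        29.3399        29.3399
  2        30.00        28.6942        57.3885
  3        30.00        28.0628        84.1885
  4        30.00        27.4453       109.7812
  5     2,030.00     1,816.2660     9,081.3300
  Σ                  1,929.8082     9,362.0280
Price P = Σ PV = 1,929.8082.
Macaulay duration = Σ(t·PV) / P = 9,362.0280 / 1,929.8082 = 4.85127 years.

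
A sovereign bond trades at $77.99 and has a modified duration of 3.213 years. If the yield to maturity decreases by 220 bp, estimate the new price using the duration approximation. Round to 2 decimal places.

Duration approximation: ΔP/P ≈ -D_mod · Δy = -3.213 × (-0.022) = +0.070686.
New price ≈ 77.99 × (1 + 0.070686) = 83.50280114.

$83.50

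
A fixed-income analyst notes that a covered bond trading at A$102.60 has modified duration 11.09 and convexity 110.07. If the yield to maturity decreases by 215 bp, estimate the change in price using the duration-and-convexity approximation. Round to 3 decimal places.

+A$27.074

Duration effect: -D_mod·Δy = -11.09 × (-0.0215) = +0.238435
Convexity effect: ½·C·(Δy)² = 0.5 × 110.07 × (-0.0215)² = +0.02543992875
ΔP/P ≈ +0.238435 + 0.02543992875 = +0.26387492875
ΔP ≈ 102.60 × (+0.26387492875) = +27.07356768975.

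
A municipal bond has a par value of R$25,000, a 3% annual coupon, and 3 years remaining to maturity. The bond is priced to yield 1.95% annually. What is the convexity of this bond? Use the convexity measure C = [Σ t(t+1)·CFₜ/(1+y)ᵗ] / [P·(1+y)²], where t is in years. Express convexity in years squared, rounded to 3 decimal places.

11.109

With y = 0.0195:
  t   CF        PV=CF/(1+0.0195)^t    t·PV        t(t+1)·PV
  1       750.00       735.6547       735.6547       1,471.3095
  2       750.00       721.5838     1,443.1677       4,329.5031
  3    25,750.00    24,300.5187    72,901.5560     291,606.2239
  Σ                 25,757.7572    75,080.3784     297,407.0364
P = 25,757.7572.
Convexity = Σ t(t+1)·PV / [P·(1+y)²] = 297,407.0364 / (25,757.7572 × 1.039380) = 11.10884.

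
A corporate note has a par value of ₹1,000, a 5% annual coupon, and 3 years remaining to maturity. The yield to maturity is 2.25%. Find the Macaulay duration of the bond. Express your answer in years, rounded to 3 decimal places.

2.865 years

Periodic yield y = 0.0225. Discount each cash flow and weight by its year:
  t   CF        PV=CF/(1+0.0225)^t    t·PV
  1        50.00        48.8998        48.8998
  2        50.00        47.8237        95.6474
  3     1,050.00       982.1987     2,946.5961
  Σ                  1,078.9222     3,091.1433
Price P = Σ PV = 1,078.9222.
Macaulay duration = Σ(t·PV) / P = 3,091.1433 / 1,078.9222 = 2.86503 years.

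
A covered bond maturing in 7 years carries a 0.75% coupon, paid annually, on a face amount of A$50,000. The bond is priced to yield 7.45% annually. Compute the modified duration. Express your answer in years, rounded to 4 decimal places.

6.3258 years

Periodic yield y = 0.0745. First find Macaulay duration:
  t   CF        PV=CF/(1+0.0745)^t    t·PV
  1       375.00       348.9995       348.9995
  2       375.00       324.8018       649.6036
  3       375.00       302.2818       906.8454
  4       375.00       281.3232     1,125.2929
  5       375.00       261.8178     1,309.0890
  6       375.00       243.6648     1,461.9886
  7    50,375.00    30,462.8211   213,239.7479
  Σ                 32,225.7101   219,041.5670
P = 32,225.7101; Macaulay duration = 219,041.5670 / 32,225.7101 = 6.79711 years.
Modified duration = D_Mac / (1 + y) = 6.79711 / 1.0745 = 6.32583 years.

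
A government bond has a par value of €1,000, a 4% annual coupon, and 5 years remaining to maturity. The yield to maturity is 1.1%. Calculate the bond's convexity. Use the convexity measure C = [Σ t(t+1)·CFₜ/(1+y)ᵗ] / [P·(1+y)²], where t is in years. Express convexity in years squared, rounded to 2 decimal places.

26.67

With y = 0.011:
  t   CF        PV=CF/(1+0.011)^t    t·PV        t(t+1)·PV
  1        40.00        39.5648        39.5648          79.1296
  2        40.00        39.1343        78.2686         234.8059
  3        40.00        38.7085       116.1255         464.5022
  4        40.00        38.2874       153.1494         765.7471
  5     1,040.00       984.6402     4,923.2010      29,539.2059
  Σ                  1,140.3352     5,310.3094      31,083.3906
P = 1,140.3352.
Convexity = Σ t(t+1)·PV / [P·(1+y)²] = 31,083.3906 / (1,140.3352 × 1.022121) = 26.66819.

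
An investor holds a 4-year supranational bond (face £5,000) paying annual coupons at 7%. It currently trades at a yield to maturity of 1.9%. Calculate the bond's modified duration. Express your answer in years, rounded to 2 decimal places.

3.59 years

Periodic yield y = 0.019. First find Macaulay duration:
  t   CF        PV=CF/(1+0.019)^t    t·PV
  1       350.00       343.4740       343.4740
  2       350.00       337.0697       674.1393
  3       350.00       330.7848       992.3543
  4     5,350.00     4,962.0033    19,848.0131
  Σ                  5,973.3317    21,857.9807
P = 5,973.3317; Macaulay duration = 21,857.9807 / 5,973.3317 = 3.65926 years.
Modified duration = D_Mac / (1 + y) = 3.65926 / 1.019 = 3.59103 years.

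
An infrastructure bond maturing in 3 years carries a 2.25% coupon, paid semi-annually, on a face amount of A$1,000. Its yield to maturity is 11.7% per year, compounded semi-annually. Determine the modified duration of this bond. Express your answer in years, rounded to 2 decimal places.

Periodic yield y = 0.0585. First find Macaulay duration:
  t   CF        PV=CF/(1+0.0585)^t    t·PV
  1        11.25        10.6282        10.6282
  2        11.25        10.0409        20.0817
  3        11.25         9.4859        28.4578
  4        11.25         8.9617        35.8467
  5        11.25         8.4664        42.3319
  6     1,011.25       718.9743     4,313.8457
  Σ                    766.5574     4,451.1921
P = 766.5574; Macaulay duration = 4,451.1921 / 766.5574 = 5.80673 half-year periods = 2.90337 years.
Modified duration = D_Mac / (1 + y) = 2.90337 / 1.0585 = 2.74291 years.

2.74 years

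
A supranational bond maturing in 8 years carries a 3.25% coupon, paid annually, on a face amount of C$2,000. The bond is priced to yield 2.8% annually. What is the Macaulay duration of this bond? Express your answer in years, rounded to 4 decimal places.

7.1873 years

Periodic yield y = 0.028. Discount each cash flow and weight by its year:
  t   CF        PV=CF/(1+0.028)^t    t·PV
  1        65.00        63.2296        63.2296
  2        65.00        61.5074       123.0147
  3        65.00        59.8321       179.4962
  4        65.00        58.2024       232.8096
  5        65.00        56.6171       283.0856
  6        65.00        55.0750       330.4501
  7        65.00        53.5749       375.0245
  8     2,065.00     1,655.6752    13,245.4015
  Σ                  2,063.7137    14,832.5117
Price P = Σ PV = 2,063.7137.
Macaulay duration = Σ(t·PV) / P = 14,832.5117 / 2,063.7137 = 7.18729 years.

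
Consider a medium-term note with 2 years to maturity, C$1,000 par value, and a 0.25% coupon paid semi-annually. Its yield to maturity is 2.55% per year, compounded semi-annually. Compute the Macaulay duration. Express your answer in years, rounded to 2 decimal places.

2.00 years

Periodic yield y = 0.01275. Discount each cash flow and weight by its period:
  t   CF        PV=CF/(1+0.01275)^t    t·PV
  1         1.25         1.2343         1.2343
  2         1.25         1.2187         2.4374
  3         1.25         1.2034         3.6101
  4     1,001.25       951.7733     3,807.0932
  Σ                    955.4297     3,814.3751
Price P = Σ PV = 955.4297.
Macaulay duration = Σ(t·PV) / P = 3,814.3751 / 955.4297 = 3.99231 half-year periods.
In years: 3.99231 / 2 = 1.99616 years.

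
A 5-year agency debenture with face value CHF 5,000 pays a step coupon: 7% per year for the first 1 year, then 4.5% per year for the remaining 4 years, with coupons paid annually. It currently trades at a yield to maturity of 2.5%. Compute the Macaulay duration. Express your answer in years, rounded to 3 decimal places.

Periodic yield y = 0.025. Discount each cash flow and weight by its year:
  t   CF        PV=CF/(1+0.025)^t    t·PV
  1       350.00       341.4634       341.4634
  2       225.00       214.1582       428.3165
  3       225.00       208.9349       626.8046
  4       225.00       203.8389       815.3556
  5     5,225.00     4,618.1387    23,090.6933
  Σ                  5,586.5341    25,302.6333
Price P = Σ PV = 5,586.5341.
Macaulay duration = Σ(t·PV) / P = 25,302.6333 / 5,586.5341 = 4.52922 years.

4.529 years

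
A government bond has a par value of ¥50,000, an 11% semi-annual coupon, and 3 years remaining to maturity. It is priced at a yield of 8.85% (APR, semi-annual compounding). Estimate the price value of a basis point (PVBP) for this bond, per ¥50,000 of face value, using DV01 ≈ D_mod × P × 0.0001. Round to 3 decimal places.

Periodic yield y = 0.04425.
  t   CF        PV=CF/(1+0.04425)^t    t·PV
  1     2,750.00     2,633.4690     2,633.4690
  2     2,750.00     2,521.8760     5,043.7520
  3     2,750.00     2,415.0117     7,245.0351
  4     2,750.00     2,312.6758     9,250.7032
  5     2,750.00     2,214.6764    11,073.3819
  6    52,750.00    40,681.3691   244,088.2146
  Σ                 52,779.0780   279,334.5559
P = 52,779.0780; D_Mac = 5.29252 half-year periods = 2.64626 yrs; D_mod = 2.53413 yrs.
DV01 ≈ 2.53413 × 52,779.0780 × 0.0001 = 13.374889.

¥13.375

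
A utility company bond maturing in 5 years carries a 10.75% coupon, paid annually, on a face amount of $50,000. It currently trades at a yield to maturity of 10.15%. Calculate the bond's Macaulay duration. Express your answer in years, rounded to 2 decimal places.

Periodic yield y = 0.1015. Discount each cash flow and weight by its year:
  t   CF        PV=CF/(1+0.1015)^t    t·PV
  1     5,375.00     4,879.7095     4,879.7095
  2     5,375.00     4,430.0585     8,860.1171
  3     5,375.00     4,021.8416    12,065.5249
  4     5,375.00     3,651.2407    14,604.9628
  5    55,375.00    34,150.0412   170,750.2059
  Σ                 51,132.8915   211,160.5201
Price P = Σ PV = 51,132.8915.
Macaulay duration = Σ(t·PV) / P = 211,160.5201 / 51,132.8915 = 4.12964 years.

4.13 years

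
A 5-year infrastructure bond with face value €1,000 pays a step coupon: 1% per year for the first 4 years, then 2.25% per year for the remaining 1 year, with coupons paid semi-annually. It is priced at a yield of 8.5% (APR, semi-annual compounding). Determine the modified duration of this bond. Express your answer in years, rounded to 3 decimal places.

4.662 years

Periodic yield y = 0.0425. First find Macaulay duration:
  t   CF        PV=CF/(1+0.0425)^t    t·PV
  1         5.00         4.7962         4.7962
  2         5.00         4.6006         9.2013
  3         5.00         4.4131        13.2392
  4         5.00         4.2332        16.9327
  5         5.00         4.0606        20.3030
  6         5.00         3.8951        23.3703
  7         5.00         3.7363        26.1538
  8         5.00         3.5839        28.6716
  9        11.25         7.7351        69.6162
  10    1,011.25       666.9571     6,669.5710
  Σ                    708.0111     6,881.8553
P = 708.0111; Macaulay duration = 6,881.8553 / 708.0111 = 9.71998 half-year periods = 4.85999 years.
Modified duration = D_Mac / (1 + y) = 4.85999 / 1.0425 = 4.66186 years.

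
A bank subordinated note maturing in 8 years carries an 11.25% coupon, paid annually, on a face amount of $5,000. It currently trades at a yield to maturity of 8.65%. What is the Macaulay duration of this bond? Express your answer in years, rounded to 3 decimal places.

Periodic yield y = 0.0865. Discount each cash flow and weight by its year:
  t   CF        PV=CF/(1+0.0865)^t    t·PV
  1       562.50       517.7174       517.7174
  2       562.50       476.5002       953.0004
  3       562.50       438.5644     1,315.6931
  4       562.50       403.6487     1,614.5950
  5       562.50       371.5129     1,857.5644
  6       562.50       341.9355     2,051.6128
  7       562.50       314.7128     2,202.9896
  8     5,562.50     2,864.3902    22,915.1216
  Σ                  5,728.9821    33,428.2942
Price P = Σ PV = 5,728.9821.
Macaulay duration = Σ(t·PV) / P = 33,428.2942 / 5,728.9821 = 5.83494 years.

5.835 years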